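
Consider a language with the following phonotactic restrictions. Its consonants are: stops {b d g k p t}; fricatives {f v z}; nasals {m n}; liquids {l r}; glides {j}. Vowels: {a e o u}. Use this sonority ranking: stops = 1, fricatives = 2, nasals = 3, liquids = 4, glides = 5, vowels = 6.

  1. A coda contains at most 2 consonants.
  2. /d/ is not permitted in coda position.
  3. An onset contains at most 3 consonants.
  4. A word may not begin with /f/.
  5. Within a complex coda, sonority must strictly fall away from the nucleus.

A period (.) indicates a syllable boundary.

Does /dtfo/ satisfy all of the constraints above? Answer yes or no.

yes

/dtfo/ — σ1 onset /dtf/ (3C), coda /∅/ ok → phonotactically legal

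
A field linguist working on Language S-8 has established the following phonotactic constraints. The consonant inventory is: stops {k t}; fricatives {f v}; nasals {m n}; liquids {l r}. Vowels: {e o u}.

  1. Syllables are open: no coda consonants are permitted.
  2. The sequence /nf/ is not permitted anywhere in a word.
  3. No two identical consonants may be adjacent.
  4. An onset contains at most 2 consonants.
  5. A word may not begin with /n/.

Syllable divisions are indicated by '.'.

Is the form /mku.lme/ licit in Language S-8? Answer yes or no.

/mku.lme/ — σ1 onset /mk/ (2C), coda /∅/ ok; σ2 onset /lm/ (2C), coda /∅/ ok → licit

yes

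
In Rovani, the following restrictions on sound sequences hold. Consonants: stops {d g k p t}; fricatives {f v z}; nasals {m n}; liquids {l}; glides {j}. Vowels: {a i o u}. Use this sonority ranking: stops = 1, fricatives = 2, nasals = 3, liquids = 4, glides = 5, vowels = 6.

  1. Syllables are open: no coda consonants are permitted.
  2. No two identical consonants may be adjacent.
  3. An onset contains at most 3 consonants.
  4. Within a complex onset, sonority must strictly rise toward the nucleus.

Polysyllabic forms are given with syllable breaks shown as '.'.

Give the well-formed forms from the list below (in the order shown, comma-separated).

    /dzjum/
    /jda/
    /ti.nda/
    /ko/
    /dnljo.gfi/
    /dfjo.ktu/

/dzjum/ — violates constraint 1: syllable 1 coda /m/ has 1 consonant (> 0) → ill-formed
/jda/ — violates constraint 4: syllable 1 onset /jd/: /j/ (glide, 5) → /d/ (stop, 1) does not rise → ill-formed
/ti.nda/ — violates constraint 4: syllable 2 onset /nd/: /n/ (nasal, 3) → /d/ (stop, 1) does not rise → ill-formed
/ko/ — σ1 onset /k/, coda /∅/ ok → well-formed
/dnljo.gfi/ — violates constraint 3: syllable 1 onset /dnlj/ has 4 consonants (> 3) → ill-formed
/dfjo.ktu/ — violates constraint 4: syllable 2 onset /kt/: /k/ (stop, 1) → /t/ (stop, 1) does not rise → ill-formed

/ko/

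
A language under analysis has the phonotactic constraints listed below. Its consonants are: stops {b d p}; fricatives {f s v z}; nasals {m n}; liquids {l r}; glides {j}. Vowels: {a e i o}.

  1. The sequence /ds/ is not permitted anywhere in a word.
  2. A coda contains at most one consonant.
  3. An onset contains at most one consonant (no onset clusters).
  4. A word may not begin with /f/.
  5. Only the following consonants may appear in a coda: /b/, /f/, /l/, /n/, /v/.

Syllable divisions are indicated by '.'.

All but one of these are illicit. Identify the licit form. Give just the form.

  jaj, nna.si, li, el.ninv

li

jaj — violates constraint 5: syllable 1 coda contains /j/, which is not a licensed coda consonant → illicit
nna.si — violates constraint 3: syllable 1 onset /nn/ has 2 consonants (> 1) → illicit
li — σ1 onset /l/, coda /∅/ ok → licit
el.ninv — violates constraint 2: syllable 2 coda /nv/ has 2 consonants (> 1) → illicit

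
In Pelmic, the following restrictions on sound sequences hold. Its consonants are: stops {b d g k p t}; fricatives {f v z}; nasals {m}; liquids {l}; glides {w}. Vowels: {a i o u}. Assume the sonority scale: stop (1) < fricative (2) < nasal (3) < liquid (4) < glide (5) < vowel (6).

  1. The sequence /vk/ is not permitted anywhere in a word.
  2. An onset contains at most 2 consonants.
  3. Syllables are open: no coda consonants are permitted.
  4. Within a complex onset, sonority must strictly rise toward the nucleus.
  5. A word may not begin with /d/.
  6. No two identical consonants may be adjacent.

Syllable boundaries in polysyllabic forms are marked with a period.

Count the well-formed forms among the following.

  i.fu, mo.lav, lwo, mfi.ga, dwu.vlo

2

i.fu — σ1 onset /∅/, coda /∅/ ok; σ2 onset /f/, coda /∅/ ok → well-formed
mo.lav — violates constraint 3: syllable 2 coda /v/ has 1 consonant (> 0) → ill-formed
lwo — σ1 onset /lw/ (4→5 rises), coda /∅/ ok → well-formed
mfi.ga — violates constraint 4: syllable 1 onset /mf/: /m/ (nasal, 3) → /f/ (fricative, 2) does not rise → ill-formed
dwu.vlo — violates constraint 5: word begins with /d/ → ill-formed
Well-formed: i.fu, lwo → 2.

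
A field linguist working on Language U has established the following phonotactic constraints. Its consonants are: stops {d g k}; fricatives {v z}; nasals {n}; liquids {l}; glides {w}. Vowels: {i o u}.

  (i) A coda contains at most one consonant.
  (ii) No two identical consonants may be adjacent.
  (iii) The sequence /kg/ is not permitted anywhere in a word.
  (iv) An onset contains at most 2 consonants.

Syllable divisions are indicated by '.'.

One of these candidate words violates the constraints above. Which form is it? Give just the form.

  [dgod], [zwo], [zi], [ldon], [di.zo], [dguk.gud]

[dguk.gud]

[dgod] — σ1 onset /dg/ (2C), coda /d/ ok → licit
[zwo] — σ1 onset /zw/ (2C), coda /∅/ ok → licit
[zi] — σ1 onset /z/, coda /∅/ ok → licit
[ldon] — σ1 onset /ld/ (2C), coda /n/ ok → licit
[di.zo] — σ1 onset /d/, coda /∅/ ok; σ2 onset /z/, coda /∅/ ok → licit
[dguk.gud] — violates constraint (iii): contains banned sequence /kg/ → illicit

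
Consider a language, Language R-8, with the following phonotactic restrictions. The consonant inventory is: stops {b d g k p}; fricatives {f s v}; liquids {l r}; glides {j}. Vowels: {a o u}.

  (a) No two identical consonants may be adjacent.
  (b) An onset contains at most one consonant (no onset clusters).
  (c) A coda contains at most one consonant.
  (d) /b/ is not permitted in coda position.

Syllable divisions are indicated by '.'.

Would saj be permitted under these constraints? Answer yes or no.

saj — σ1 onset /s/, coda /j/ ok → permitted

yes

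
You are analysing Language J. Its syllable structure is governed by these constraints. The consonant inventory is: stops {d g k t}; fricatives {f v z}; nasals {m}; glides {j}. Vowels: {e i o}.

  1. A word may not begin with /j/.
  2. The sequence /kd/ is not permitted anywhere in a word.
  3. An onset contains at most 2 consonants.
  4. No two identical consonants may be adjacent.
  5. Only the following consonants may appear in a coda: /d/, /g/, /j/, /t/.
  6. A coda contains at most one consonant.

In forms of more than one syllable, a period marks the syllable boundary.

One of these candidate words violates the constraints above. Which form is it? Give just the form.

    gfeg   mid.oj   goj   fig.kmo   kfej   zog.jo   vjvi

gfeg — σ1 onset /gf/ (2C), coda /g/ ok → licit
mid.oj — σ1 onset /m/, coda /d/ ok; σ2 onset /∅/, coda /j/ ok → licit
goj — σ1 onset /g/, coda /j/ ok → licit
fig.kmo — σ1 onset /f/, coda /g/ ok; σ2 onset /km/ (2C), coda /∅/ ok → licit
kfej — σ1 onset /kf/ (2C), coda /j/ ok → licit
zog.jo — σ1 onset /z/, coda /g/ ok; σ2 onset /j/, coda /∅/ ok → licit
vjvi — violates constraint 3: syllable 1 onset /vjv/ has 3 consonants (> 2) → illicit

vjvi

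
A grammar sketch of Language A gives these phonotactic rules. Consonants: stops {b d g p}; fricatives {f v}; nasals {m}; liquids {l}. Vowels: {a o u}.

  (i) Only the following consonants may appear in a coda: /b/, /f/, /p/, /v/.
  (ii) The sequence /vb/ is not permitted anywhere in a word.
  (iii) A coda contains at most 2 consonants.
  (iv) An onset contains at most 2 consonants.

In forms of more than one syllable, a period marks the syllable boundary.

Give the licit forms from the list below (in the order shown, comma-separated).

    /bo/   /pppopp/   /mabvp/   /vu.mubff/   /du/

/bo/ — σ1 onset /b/, coda /∅/ ok → licit
/pppopp/ — violates constraint (iv): syllable 1 onset /ppp/ has 3 consonants (> 2) → illicit
/mabvp/ — violates constraint (iii): syllable 1 coda /bvp/ has 3 consonants (> 2) → illicit
/vu.mubff/ — violates constraint (iii): syllable 2 coda /bff/ has 3 consonants (> 2) → illicit
/du/ — σ1 onset /d/, coda /∅/ ok → licit

/bo/, /du/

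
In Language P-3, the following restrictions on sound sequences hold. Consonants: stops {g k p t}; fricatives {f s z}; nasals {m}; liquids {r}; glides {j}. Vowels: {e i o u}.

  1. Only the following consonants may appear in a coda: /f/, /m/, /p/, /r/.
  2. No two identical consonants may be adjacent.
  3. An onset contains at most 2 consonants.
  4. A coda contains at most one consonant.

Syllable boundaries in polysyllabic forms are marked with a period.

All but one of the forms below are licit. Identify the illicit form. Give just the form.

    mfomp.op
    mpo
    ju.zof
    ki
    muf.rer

mfomp.op

mfomp.op — violates constraint 4: syllable 1 coda /mp/ has 2 consonants (> 1) → illicit
mpo — σ1 onset /mp/ (2C), coda /∅/ ok → licit
ju.zof — σ1 onset /j/, coda /∅/ ok; σ2 onset /z/, coda /f/ ok → licit
ki — σ1 onset /k/, coda /∅/ ok → licit
muf.rer — σ1 onset /m/, coda /f/ ok; σ2 onset /r/, coda /r/ ok → licit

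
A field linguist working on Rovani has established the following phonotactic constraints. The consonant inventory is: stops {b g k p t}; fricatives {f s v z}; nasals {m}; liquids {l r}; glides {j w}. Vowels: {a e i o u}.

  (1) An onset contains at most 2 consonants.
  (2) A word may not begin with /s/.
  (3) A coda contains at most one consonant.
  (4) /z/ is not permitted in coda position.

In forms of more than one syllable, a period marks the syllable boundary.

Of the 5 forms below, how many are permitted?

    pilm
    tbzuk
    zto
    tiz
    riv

2

pilm — violates constraint 3: syllable 1 coda /lm/ has 2 consonants (> 1) → not permitted
tbzuk — violates constraint 1: syllable 1 onset /tbz/ has 3 consonants (> 2) → not permitted
zto — σ1 onset /zt/ (2C), coda /∅/ ok → permitted
tiz — violates constraint 4: syllable 1 coda contains /z/ → not permitted
riv — σ1 onset /r/, coda /v/ ok → permitted
Permitted: zto, riv → 2.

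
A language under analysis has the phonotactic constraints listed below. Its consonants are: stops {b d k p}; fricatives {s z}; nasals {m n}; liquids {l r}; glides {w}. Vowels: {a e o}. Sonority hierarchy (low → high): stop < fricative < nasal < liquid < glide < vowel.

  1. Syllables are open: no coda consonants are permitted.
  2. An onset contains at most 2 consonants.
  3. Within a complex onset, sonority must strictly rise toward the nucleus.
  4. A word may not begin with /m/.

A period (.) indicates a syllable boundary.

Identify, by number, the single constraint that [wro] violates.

3

[wro]: syllable 1 onset /wr/: /w/ (glide, 5) → /r/ (liquid, 4) does not rise.
This is a violation of constraint 3: "Within a complex onset, sonority must strictly rise toward the nucleus."
The remaining constraints (1, 2, 4) are satisfied.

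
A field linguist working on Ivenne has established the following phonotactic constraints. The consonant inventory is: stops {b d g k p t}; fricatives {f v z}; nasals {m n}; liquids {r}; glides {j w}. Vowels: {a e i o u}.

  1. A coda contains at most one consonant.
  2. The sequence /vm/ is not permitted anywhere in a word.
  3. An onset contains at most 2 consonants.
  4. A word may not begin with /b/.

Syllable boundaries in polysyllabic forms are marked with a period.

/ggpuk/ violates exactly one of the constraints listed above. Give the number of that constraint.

/ggpuk/: syllable 1 onset /ggp/ has 3 consonants (> 2).
This is a violation of constraint 3: "An onset contains at most 2 consonants."
The remaining constraints (1, 2, 4) are satisfied.

3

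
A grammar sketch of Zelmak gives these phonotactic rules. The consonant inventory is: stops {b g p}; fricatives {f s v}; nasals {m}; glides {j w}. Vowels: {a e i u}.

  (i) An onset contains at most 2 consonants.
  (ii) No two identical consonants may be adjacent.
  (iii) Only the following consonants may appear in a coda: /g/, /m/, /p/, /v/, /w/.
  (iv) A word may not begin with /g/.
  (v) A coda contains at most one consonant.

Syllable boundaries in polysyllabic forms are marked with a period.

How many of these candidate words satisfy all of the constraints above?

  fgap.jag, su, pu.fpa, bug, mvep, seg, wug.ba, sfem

8

fgap.jag — σ1 onset /fg/ (2C), coda /p/ ok; σ2 onset /j/, coda /g/ ok → phonotactically legal
su — σ1 onset /s/, coda /∅/ ok → phonotactically legal
pu.fpa — σ1 onset /p/, coda /∅/ ok; σ2 onset /fp/ (2C), coda /∅/ ok → phonotactically legal
bug — σ1 onset /b/, coda /g/ ok → phonotactically legal
mvep — σ1 onset /mv/ (2C), coda /p/ ok → phonotactically legal
seg — σ1 onset /s/, coda /g/ ok → phonotactically legal
wug.ba — σ1 onset /w/, coda /g/ ok; σ2 onset /b/, coda /∅/ ok → phonotactically legal
sfem — σ1 onset /sf/ (2C), coda /m/ ok → phonotactically legal
Phonotactically legal: fgap.jag, su, pu.fpa, bug, mvep, seg, wug.ba, sfem → 8.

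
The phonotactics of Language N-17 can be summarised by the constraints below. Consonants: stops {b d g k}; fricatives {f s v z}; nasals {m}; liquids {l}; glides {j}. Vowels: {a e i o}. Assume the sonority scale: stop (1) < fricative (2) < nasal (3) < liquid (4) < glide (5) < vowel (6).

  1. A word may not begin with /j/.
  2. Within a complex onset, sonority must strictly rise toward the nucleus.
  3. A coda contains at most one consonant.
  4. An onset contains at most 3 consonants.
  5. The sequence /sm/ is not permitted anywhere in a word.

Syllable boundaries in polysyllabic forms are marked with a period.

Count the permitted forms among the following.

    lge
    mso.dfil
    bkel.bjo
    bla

1

lge — violates constraint 2: syllable 1 onset /lg/: /l/ (liquid, 4) → /g/ (stop, 1) does not rise → not permitted
mso.dfil — violates constraint 2: syllable 1 onset /ms/: /m/ (nasal, 3) → /s/ (fricative, 2) does not rise → not permitted
bkel.bjo — violates constraint 2: syllable 1 onset /bk/: /b/ (stop, 1) → /k/ (stop, 1) does not rise → not permitted
bla — σ1 onset /bl/ (1→4 rises), coda /∅/ ok → permitted
Permitted: bla → 1.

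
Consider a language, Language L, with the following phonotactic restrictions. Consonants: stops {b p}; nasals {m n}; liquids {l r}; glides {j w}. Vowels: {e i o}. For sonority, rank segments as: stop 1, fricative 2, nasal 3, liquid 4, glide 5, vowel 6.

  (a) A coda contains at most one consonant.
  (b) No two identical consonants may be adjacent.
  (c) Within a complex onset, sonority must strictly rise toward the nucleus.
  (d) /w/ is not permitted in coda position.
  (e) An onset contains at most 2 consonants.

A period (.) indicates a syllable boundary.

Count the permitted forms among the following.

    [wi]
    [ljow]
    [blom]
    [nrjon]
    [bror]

3

[wi] — σ1 onset /w/, coda /∅/ ok → permitted
[ljow] — violates constraint (d): syllable 1 coda contains /w/ → not permitted
[blom] — σ1 onset /bl/ (1→4 rises), coda /m/ ok → permitted
[nrjon] — violates constraint (e): syllable 1 onset /nrj/ has 3 consonants (> 2) → not permitted
[bror] — σ1 onset /br/ (1→4 rises), coda /r/ ok → permitted
Permitted: [wi], [blom], [bror] → 3.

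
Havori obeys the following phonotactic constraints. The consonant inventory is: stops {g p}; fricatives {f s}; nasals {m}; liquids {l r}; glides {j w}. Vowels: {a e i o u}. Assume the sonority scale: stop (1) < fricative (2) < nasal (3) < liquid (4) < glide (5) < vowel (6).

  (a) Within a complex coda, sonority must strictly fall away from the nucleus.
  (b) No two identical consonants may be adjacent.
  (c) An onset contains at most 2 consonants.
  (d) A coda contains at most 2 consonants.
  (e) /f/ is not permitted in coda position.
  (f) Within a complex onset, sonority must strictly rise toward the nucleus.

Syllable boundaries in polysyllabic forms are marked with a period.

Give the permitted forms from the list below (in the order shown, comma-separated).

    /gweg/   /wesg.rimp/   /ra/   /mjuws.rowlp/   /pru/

/gweg/ — σ1 onset /gw/ (1→5 rises), coda /g/ ok → permitted
/wesg.rimp/ — σ1 onset /w/, coda /sg/ (2→1 falls) ok; σ2 onset /r/, coda /mp/ (3→1 falls) ok → permitted
/ra/ — σ1 onset /r/, coda /∅/ ok → permitted
/mjuws.rowlp/ — violates constraint (d): syllable 2 coda /wlp/ has 3 consonants (> 2) → not permitted
/pru/ — σ1 onset /pr/ (1→4 rises), coda /∅/ ok → permitted

/gweg/, /wesg.rimp/, /ra/, /pru/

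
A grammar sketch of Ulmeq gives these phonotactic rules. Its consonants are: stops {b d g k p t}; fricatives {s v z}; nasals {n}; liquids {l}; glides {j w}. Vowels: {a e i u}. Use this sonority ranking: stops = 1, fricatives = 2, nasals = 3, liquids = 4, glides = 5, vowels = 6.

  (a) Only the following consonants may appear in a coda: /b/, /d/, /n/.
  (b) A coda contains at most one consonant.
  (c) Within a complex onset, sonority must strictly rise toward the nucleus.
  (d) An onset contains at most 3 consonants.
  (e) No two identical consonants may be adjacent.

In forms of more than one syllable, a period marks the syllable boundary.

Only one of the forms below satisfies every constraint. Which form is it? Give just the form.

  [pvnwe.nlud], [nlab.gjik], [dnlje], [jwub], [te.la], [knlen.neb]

[te.la]

[pvnwe.nlud] — violates constraint (d): syllable 1 onset /pvnw/ has 4 consonants (> 3) → phonotactically illegal
[nlab.gjik] — violates constraint (a): syllable 2 coda contains /k/, which is not a licensed coda consonant → phonotactically illegal
[dnlje] — violates constraint (d): syllable 1 onset /dnlj/ has 4 consonants (> 3) → phonotactically illegal
[jwub] — violates constraint (c): syllable 1 onset /jw/: /j/ (glide, 5) → /w/ (glide, 5) does not rise → phonotactically illegal
[te.la] — σ1 onset /t/, coda /∅/ ok; σ2 onset /l/, coda /∅/ ok → phonotactically legal
[knlen.neb] — violates constraint (e): adjacent identical consonants /nn/ → phonotactically illegal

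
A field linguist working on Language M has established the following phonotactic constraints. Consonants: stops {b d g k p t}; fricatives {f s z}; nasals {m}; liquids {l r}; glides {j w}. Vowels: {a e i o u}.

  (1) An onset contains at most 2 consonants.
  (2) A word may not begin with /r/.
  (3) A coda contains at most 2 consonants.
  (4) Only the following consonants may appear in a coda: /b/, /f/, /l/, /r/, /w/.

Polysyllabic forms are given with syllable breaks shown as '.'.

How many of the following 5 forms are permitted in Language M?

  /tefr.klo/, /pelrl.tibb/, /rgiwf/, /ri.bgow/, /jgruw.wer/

1

/tefr.klo/ — σ1 onset /t/, coda /fr/ (2C) ok; σ2 onset /kl/ (2C), coda /∅/ ok → permitted
/pelrl.tibb/ — violates constraint 3: syllable 1 coda /lrl/ has 3 consonants (> 2) → not permitted
/rgiwf/ — violates constraint 2: word begins with /r/ → not permitted
/ri.bgow/ — violates constraint 2: word begins with /r/ → not permitted
/jgruw.wer/ — violates constraint 1: syllable 1 onset /jgr/ has 3 consonants (> 2) → not permitted
Permitted: /tefr.klo/ → 1.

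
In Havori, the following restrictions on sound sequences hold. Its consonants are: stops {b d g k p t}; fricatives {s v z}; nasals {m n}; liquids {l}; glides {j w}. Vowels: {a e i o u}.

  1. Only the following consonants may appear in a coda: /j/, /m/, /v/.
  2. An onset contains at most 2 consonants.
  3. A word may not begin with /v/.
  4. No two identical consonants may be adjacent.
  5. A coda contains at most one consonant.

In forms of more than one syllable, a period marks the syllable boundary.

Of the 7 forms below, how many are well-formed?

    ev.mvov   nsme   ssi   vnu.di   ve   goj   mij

3

ev.mvov — σ1 onset /∅/, coda /v/ ok; σ2 onset /mv/ (2C), coda /v/ ok → well-formed
nsme — violates constraint 2: syllable 1 onset /nsm/ has 3 consonants (> 2) → ill-formed
ssi — violates constraint 4: adjacent identical consonants /ss/ → ill-formed
vnu.di — violates constraint 3: word begins with /v/ → ill-formed
ve — violates constraint 3: word begins with /v/ → ill-formed
goj — σ1 onset /g/, coda /j/ ok → well-formed
mij — σ1 onset /m/, coda /j/ ok → well-formed
Well-formed: ev.mvov, goj, mij → 3.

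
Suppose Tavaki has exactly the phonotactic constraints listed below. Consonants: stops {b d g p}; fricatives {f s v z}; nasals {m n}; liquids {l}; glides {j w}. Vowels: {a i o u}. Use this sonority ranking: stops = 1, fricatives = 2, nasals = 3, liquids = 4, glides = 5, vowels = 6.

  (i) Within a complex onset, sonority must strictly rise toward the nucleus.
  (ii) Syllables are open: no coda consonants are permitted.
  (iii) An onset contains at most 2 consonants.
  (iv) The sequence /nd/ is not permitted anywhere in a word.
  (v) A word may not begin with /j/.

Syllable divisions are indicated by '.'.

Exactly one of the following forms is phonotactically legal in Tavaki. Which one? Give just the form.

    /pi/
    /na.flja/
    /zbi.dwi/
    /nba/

/pi/ — σ1 onset /p/, coda /∅/ ok → phonotactically legal
/na.flja/ — violates constraint (iii): syllable 2 onset /flj/ has 3 consonants (> 2) → phonotactically illegal
/zbi.dwi/ — violates constraint (i): syllable 1 onset /zb/: /z/ (fricative, 2) → /b/ (stop, 1) does not rise → phonotactically illegal
/nba/ — violates constraint (i): syllable 1 onset /nb/: /n/ (nasal, 3) → /b/ (stop, 1) does not rise → phonotactically illegal

/pi/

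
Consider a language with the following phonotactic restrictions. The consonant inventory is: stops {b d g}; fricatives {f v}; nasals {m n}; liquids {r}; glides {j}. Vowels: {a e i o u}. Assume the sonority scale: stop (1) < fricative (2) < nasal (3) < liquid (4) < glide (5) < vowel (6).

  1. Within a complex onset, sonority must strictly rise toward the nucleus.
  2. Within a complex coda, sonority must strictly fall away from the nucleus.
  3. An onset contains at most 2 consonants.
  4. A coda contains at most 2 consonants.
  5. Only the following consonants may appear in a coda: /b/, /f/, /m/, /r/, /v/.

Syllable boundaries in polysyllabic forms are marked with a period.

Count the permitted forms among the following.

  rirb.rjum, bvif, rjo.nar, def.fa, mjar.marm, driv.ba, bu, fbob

7

rirb.rjum — σ1 onset /r/, coda /rb/ (4→1 falls) ok; σ2 onset /rj/ (4→5 rises), coda /m/ ok → permitted
bvif — σ1 onset /bv/ (1→2 rises), coda /f/ ok → permitted
rjo.nar — σ1 onset /rj/ (4→5 rises), coda /∅/ ok; σ2 onset /n/, coda /r/ ok → permitted
def.fa — σ1 onset /d/, coda /f/ ok; σ2 onset /f/, coda /∅/ ok → permitted
mjar.marm — σ1 onset /mj/ (3→5 rises), coda /r/ ok; σ2 onset /m/, coda /rm/ (4→3 falls) ok → permitted
driv.ba — σ1 onset /dr/ (1→4 rises), coda /v/ ok; σ2 onset /b/, coda /∅/ ok → permitted
bu — σ1 onset /b/, coda /∅/ ok → permitted
fbob — violates constraint 1: syllable 1 onset /fb/: /f/ (fricative, 2) → /b/ (stop, 1) does not rise → not permitted
Permitted: rirb.rjum, bvif, rjo.nar, def.fa, mjar.marm, driv.ba, bu → 7.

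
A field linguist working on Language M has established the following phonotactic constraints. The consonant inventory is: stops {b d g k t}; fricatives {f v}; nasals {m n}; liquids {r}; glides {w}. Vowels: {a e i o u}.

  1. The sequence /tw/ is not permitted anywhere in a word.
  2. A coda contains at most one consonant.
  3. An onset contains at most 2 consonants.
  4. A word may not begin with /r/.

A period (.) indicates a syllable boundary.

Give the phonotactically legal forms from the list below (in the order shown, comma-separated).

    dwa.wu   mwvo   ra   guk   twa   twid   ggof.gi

dwa.wu, guk, ggof.gi

dwa.wu — σ1 onset /dw/ (2C), coda /∅/ ok; σ2 onset /w/, coda /∅/ ok → phonotactically legal
mwvo — violates constraint 3: syllable 1 onset /mwv/ has 3 consonants (> 2) → phonotactically illegal
ra — violates constraint 4: word begins with /r/ → phonotactically illegal
guk — σ1 onset /g/, coda /k/ ok → phonotactically legal
twa — violates constraint 1: contains banned sequence /tw/ → phonotactically illegal
twid — violates constraint 1: contains banned sequence /tw/ → phonotactically illegal
ggof.gi — σ1 onset /gg/ (2C), coda /f/ ok; σ2 onset /g/, coda /∅/ ok → phonotactically legal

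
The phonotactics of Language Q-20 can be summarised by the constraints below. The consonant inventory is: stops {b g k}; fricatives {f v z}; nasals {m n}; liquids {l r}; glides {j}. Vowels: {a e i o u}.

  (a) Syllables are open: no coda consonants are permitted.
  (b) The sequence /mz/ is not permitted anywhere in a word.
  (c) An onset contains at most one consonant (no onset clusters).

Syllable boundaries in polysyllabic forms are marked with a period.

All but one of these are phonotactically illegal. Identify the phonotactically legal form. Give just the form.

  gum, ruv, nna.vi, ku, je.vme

ku

gum — violates constraint (a): syllable 1 coda /m/ has 1 consonant (> 0) → phonotactically illegal
ruv — violates constraint (a): syllable 1 coda /v/ has 1 consonant (> 0) → phonotactically illegal
nna.vi — violates constraint (c): syllable 1 onset /nn/ has 2 consonants (> 1) → phonotactically illegal
ku — σ1 onset /k/, coda /∅/ ok → phonotactically legal
je.vme — violates constraint (c): syllable 2 onset /vm/ has 2 consonants (> 1) → phonotactically illegal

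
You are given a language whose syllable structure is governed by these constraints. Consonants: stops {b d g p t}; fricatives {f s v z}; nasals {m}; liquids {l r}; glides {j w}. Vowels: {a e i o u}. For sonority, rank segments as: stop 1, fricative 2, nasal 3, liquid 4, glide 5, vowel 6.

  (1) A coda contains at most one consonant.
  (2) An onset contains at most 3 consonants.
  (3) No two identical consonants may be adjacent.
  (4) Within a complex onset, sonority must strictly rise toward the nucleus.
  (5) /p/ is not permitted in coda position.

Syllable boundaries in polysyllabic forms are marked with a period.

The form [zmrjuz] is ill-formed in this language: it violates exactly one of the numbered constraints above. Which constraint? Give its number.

2

[zmrjuz]: syllable 1 onset /zmrj/ has 4 consonants (> 3).
This is a violation of constraint 2: "An onset contains at most 3 consonants."
The remaining constraints (1, 3, 4, 5) are satisfied.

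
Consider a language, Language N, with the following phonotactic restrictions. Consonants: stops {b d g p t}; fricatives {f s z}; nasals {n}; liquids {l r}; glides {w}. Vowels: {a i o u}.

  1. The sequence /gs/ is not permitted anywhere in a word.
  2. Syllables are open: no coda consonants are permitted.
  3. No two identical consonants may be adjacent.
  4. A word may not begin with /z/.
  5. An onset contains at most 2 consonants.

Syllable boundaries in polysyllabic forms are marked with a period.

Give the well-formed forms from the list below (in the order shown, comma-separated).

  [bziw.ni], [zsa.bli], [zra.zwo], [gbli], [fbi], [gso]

[bziw.ni] — violates constraint 2: syllable 1 coda /w/ has 1 consonant (> 0) → ill-formed
[zsa.bli] — violates constraint 4: word begins with /z/ → ill-formed
[zra.zwo] — violates constraint 4: word begins with /z/ → ill-formed
[gbli] — violates constraint 5: syllable 1 onset /gbl/ has 3 consonants (> 2) → ill-formed
[fbi] — σ1 onset /fb/ (2C), coda /∅/ ok → well-formed
[gso] — violates constraint 1: contains banned sequence /gs/ → ill-formed

[fbi]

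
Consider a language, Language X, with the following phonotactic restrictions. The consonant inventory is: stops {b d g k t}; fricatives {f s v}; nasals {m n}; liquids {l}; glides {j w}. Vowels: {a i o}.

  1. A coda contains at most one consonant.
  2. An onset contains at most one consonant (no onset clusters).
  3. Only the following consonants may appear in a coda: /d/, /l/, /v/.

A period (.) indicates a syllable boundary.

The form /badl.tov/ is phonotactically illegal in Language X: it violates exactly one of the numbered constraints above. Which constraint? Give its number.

1

/badl.tov/: syllable 1 coda /dl/ has 2 consonants (> 1).
This is a violation of constraint 1: "A coda contains at most one consonant."
The remaining constraints (2, 3) are satisfied.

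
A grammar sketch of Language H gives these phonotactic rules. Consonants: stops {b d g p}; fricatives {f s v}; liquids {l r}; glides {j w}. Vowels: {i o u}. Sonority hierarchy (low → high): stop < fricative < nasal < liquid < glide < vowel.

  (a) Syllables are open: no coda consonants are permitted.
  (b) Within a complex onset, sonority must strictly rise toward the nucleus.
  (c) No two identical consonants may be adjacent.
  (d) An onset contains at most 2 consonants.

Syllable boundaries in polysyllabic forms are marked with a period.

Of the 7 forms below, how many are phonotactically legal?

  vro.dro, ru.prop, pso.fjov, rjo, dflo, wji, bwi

3

vro.dro — σ1 onset /vr/ (2→4 rises), coda /∅/ ok; σ2 onset /dr/ (1→4 rises), coda /∅/ ok → phonotactically legal
ru.prop — violates constraint (a): syllable 2 coda /p/ has 1 consonant (> 0) → phonotactically illegal
pso.fjov — violates constraint (a): syllable 2 coda /v/ has 1 consonant (> 0) → phonotactically illegal
rjo — σ1 onset /rj/ (4→5 rises), coda /∅/ ok → phonotactically legal
dflo — violates constraint (d): syllable 1 onset /dfl/ has 3 consonants (> 2) → phonotactically illegal
wji — violates constraint (b): syllable 1 onset /wj/: /w/ (glide, 5) → /j/ (glide, 5) does not rise → phonotactically illegal
bwi — σ1 onset /bw/ (1→5 rises), coda /∅/ ok → phonotactically legal
Phonotactically legal: vro.dro, rjo, bwi → 3.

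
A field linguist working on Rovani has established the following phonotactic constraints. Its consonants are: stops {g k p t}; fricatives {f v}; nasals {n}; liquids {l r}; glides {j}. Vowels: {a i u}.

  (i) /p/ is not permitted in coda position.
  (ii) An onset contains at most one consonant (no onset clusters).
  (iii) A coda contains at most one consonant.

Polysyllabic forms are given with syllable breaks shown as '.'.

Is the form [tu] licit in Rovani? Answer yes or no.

yes

[tu] — σ1 onset /t/, coda /∅/ ok → licit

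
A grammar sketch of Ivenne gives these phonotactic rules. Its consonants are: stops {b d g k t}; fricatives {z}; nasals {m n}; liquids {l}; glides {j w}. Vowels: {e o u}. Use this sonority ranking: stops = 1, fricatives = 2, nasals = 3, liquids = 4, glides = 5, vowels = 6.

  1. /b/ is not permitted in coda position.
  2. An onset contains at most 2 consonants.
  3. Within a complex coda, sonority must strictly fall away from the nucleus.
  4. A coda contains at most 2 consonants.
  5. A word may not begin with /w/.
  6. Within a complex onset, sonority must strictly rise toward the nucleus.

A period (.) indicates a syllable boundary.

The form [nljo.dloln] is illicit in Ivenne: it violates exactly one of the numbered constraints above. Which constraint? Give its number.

[nljo.dloln]: syllable 1 onset /nlj/ has 3 consonants (> 2).
This is a violation of constraint 2: "An onset contains at most 2 consonants."
The remaining constraints (1, 3, 4, 5, 6) are satisfied.

2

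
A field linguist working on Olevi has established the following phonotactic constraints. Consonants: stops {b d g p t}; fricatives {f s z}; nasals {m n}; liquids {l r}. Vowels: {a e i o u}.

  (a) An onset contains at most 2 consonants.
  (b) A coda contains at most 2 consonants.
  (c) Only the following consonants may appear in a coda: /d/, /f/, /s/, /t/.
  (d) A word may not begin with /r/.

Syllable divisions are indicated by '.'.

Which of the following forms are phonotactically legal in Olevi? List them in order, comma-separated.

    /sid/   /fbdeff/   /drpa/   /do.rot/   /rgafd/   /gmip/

/sid/ — σ1 onset /s/, coda /d/ ok → phonotactically legal
/fbdeff/ — violates constraint (a): syllable 1 onset /fbd/ has 3 consonants (> 2) → phonotactically illegal
/drpa/ — violates constraint (a): syllable 1 onset /drp/ has 3 consonants (> 2) → phonotactically illegal
/do.rot/ — σ1 onset /d/, coda /∅/ ok; σ2 onset /r/, coda /t/ ok → phonotactically legal
/rgafd/ — violates constraint (d): word begins with /r/ → phonotactically illegal
/gmip/ — violates constraint (c): syllable 1 coda contains /p/, which is not a licensed coda consonant → phonotactically illegal

/sid/, /do.rot/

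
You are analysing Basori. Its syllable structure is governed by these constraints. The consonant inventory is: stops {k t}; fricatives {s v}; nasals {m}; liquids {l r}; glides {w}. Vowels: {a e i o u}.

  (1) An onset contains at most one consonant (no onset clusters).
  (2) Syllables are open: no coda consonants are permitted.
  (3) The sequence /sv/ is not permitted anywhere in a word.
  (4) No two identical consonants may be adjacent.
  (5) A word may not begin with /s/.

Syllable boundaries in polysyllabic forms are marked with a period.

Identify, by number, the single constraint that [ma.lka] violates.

[ma.lka]: syllable 2 onset /lk/ has 2 consonants (> 1).
This is a violation of constraint 1: "An onset contains at most one consonant (no onset clusters)."
The remaining constraints (2, 3, 4, 5) are satisfied.

1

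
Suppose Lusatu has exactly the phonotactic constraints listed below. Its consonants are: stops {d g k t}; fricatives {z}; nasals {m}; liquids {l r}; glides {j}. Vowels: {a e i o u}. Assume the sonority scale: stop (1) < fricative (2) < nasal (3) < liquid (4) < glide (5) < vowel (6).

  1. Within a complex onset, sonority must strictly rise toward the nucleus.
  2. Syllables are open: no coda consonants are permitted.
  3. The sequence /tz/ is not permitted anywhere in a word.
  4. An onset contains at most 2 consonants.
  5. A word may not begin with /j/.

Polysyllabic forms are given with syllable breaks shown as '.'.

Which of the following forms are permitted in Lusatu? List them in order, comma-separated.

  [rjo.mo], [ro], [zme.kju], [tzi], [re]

[rjo.mo] — σ1 onset /rj/ (4→5 rises), coda /∅/ ok; σ2 onset /m/, coda /∅/ ok → permitted
[ro] — σ1 onset /r/, coda /∅/ ok → permitted
[zme.kju] — σ1 onset /zm/ (2→3 rises), coda /∅/ ok; σ2 onset /kj/ (1→5 rises), coda /∅/ ok → permitted
[tzi] — violates constraint 3: contains banned sequence /tz/ → not permitted
[re] — σ1 onset /r/, coda /∅/ ok → permitted

[rjo.mo], [ro], [zme.kju], [re]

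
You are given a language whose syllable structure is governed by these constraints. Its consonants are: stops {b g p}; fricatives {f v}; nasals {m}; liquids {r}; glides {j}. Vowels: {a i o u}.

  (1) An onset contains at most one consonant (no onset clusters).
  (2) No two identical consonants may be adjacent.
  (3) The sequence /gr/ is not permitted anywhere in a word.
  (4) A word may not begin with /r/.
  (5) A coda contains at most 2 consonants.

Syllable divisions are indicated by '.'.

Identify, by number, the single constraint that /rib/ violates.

4

/rib/: word begins with /r/.
This is a violation of constraint 4: "A word may not begin with /r/."
The remaining constraints (1, 2, 3, 5) are satisfied.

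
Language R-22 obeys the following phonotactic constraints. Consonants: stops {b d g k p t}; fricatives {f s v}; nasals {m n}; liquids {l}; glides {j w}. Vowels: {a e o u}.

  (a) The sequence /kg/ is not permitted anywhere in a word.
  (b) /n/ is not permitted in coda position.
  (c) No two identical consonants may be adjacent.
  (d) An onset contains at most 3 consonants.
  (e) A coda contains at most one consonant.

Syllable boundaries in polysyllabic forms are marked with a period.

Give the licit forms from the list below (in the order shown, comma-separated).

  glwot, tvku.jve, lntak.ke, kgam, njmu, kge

glwot, tvku.jve, njmu

glwot — σ1 onset /glw/ (3C), coda /t/ ok → licit
tvku.jve — σ1 onset /tvk/ (3C), coda /∅/ ok; σ2 onset /jv/ (2C), coda /∅/ ok → licit
lntak.ke — violates constraint (c): adjacent identical consonants /kk/ → illicit
kgam — violates constraint (a): contains banned sequence /kg/ → illicit
njmu — σ1 onset /njm/ (3C), coda /∅/ ok → licit
kge — violates constraint (a): contains banned sequence /kg/ → illicit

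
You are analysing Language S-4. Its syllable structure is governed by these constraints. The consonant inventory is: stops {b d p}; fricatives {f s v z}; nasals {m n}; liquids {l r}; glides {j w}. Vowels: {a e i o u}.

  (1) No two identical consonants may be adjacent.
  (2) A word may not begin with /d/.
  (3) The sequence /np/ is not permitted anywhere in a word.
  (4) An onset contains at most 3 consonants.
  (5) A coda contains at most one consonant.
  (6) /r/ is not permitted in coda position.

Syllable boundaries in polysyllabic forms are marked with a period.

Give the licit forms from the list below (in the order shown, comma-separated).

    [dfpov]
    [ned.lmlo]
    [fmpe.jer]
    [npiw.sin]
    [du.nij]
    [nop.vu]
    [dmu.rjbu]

[dfpov] — violates constraint 2: word begins with /d/ → illicit
[ned.lmlo] — σ1 onset /n/, coda /d/ ok; σ2 onset /lml/ (3C), coda /∅/ ok → licit
[fmpe.jer] — violates constraint 6: syllable 2 coda contains /r/ → illicit
[npiw.sin] — violates constraint 3: contains banned sequence /np/ → illicit
[du.nij] — violates constraint 2: word begins with /d/ → illicit
[nop.vu] — σ1 onset /n/, coda /p/ ok; σ2 onset /v/, coda /∅/ ok → licit
[dmu.rjbu] — violates constraint 2: word begins with /d/ → illicit

[ned.lmlo], [nop.vu]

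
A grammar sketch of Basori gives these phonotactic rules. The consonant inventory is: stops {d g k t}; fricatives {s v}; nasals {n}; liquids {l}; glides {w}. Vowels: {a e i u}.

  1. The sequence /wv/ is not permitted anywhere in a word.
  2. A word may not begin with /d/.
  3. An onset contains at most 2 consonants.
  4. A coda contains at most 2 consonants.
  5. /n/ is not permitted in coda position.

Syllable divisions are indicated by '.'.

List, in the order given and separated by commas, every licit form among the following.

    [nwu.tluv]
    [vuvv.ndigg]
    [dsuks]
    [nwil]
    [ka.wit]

[nwu.tluv], [vuvv.ndigg], [nwil], [ka.wit]

[nwu.tluv] — σ1 onset /nw/ (2C), coda /∅/ ok; σ2 onset /tl/ (2C), coda /v/ ok → licit
[vuvv.ndigg] — σ1 onset /v/, coda /vv/ (2C) ok; σ2 onset /nd/ (2C), coda /gg/ (2C) ok → licit
[dsuks] — violates constraint 2: word begins with /d/ → illicit
[nwil] — σ1 onset /nw/ (2C), coda /l/ ok → licit
[ka.wit] — σ1 onset /k/, coda /∅/ ok; σ2 onset /w/, coda /t/ ok → licit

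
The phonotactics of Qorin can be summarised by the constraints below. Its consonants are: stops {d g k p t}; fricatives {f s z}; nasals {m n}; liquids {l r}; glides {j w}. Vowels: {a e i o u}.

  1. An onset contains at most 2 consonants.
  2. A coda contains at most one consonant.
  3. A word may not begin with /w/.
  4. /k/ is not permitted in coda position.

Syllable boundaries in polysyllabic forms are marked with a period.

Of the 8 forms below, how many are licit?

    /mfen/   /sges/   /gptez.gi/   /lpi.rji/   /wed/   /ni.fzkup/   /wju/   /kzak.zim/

3

/mfen/ — σ1 onset /mf/ (2C), coda /n/ ok → licit
/sges/ — σ1 onset /sg/ (2C), coda /s/ ok → licit
/gptez.gi/ — violates constraint 1: syllable 1 onset /gpt/ has 3 consonants (> 2) → illicit
/lpi.rji/ — σ1 onset /lp/ (2C), coda /∅/ ok; σ2 onset /rj/ (2C), coda /∅/ ok → licit
/wed/ — violates constraint 3: word begins with /w/ → illicit
/ni.fzkup/ — violates constraint 1: syllable 2 onset /fzk/ has 3 consonants (> 2) → illicit
/wju/ — violates constraint 3: word begins with /w/ → illicit
/kzak.zim/ — violates constraint 4: syllable 1 coda contains /k/ → illicit
Licit: /mfen/, /sges/, /lpi.rji/ → 3.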